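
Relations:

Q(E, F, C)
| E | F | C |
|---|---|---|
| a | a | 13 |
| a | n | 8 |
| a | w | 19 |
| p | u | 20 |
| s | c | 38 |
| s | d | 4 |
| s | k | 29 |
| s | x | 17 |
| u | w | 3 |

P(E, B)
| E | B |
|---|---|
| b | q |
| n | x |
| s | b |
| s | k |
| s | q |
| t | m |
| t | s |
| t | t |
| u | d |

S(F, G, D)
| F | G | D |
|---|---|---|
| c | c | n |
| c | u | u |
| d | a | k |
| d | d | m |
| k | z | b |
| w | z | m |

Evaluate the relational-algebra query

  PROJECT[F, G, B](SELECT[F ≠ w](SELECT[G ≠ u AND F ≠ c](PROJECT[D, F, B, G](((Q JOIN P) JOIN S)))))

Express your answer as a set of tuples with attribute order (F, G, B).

Q ⋈ P (natural join on E): {(s, c, 38, b), (s, c, 38, k), (s, c, 38, q), (s, d, 4, b), (s, d, 4, k), (s, d, 4, q), (s, k, 29, b), (s, k, 29, k), (s, k, 29, q), (s, x, 17, b), (s, x, 17, k), (s, x, 17, q), (u, w, 3, d)}
(Q JOIN P) ⋈ S (natural join on F): {(s, c, 38, b, c, n), (s, c, 38, b, u, u), (s, c, 38, k, c, n), (s, c, 38, k, u, u), (s, c, 38, q, c, n), (s, c, 38, q, u, u), (s, d, 4, b, a, k), (s, d, 4, b, d, m), (s, d, 4, k, a, k), (s, d, 4, k, d, m), (s, d, 4, q, a, k), (s, d, 4, q, d, m), (s, k, 29, b, z, b), (s, k, 29, k, z, b), (s, k, 29, q, z, b), (u, w, 3, d, z, m)}
π[D, F, B, G]: project onto (D, F, B, G) → {(b, k, b, z), (b, k, k, z), (b, k, q, z), (k, d, b, a), (k, d, k, a), (k, d, q, a), (m, d, b, d), (m, d, k, d), (m, d, q, d), (m, w, d, z), (n, c, b, c), (n, c, k, c), (n, c, q, c), (u, c, b, u), (u, c, k, u), (u, c, q, u)}
σ[G ≠ u AND F ≠ c]: keep tuples satisfying G ≠ u AND F ≠ c → {(b, k, b, z), (b, k, k, z), (b, k, q, z), (k, d, b, a), (k, d, k, a), (k, d, q, a), (m, d, b, d), (m, d, k, d), (m, d, q, d), (m, w, d, z)}
σ[F ≠ w]: keep tuples satisfying F ≠ w → {(b, k, b, z), (b, k, k, z), (b, k, q, z), (k, d, b, a), (k, d, k, a), (k, d, q, a), (m, d, b, d), (m, d, k, d), (m, d, q, d)}
π[F, G, B]: project onto (F, G, B) → {(d, a, b), (d, a, k), (d, a, q), (d, d, b), (d, d, k), (d, d, q), (k, z, b), (k, z, k), (k, z, q)}

{(d, a, b), (d, a, k), (d, a, q), (d, d, b), (d, d, k), (d, d, q), (k, z, b), (k, z, k), (k, z, q)}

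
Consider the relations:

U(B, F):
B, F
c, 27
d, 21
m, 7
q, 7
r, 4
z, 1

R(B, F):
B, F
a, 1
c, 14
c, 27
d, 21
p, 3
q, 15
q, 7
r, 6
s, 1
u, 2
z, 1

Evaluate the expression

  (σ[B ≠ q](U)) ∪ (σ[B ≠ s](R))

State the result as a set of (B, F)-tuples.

{(a, 1), (c, 14), (c, 27), (d, 21), (m, 7), (p, 3), (q, 15), (q, 7), (r, 4), (r, 6), (u, 2), (z, 1)}

Apply σ_{B ≠ q}; surviving tuples: {(c, 27), (d, 21), (m, 7), (r, 4), (z, 1)}
Apply σ_{B ≠ s}; surviving tuples: {(a, 1), (c, 14), (c, 27), (d, 21), (p, 3), (q, 15), (q, 7), (r, 6), (u, 2), (z, 1)}
Set union of the two operands is {(a, 1), (c, 14), (c, 27), (d, 21), (m, 7), (p, 3), (q, 15), (q, 7), (r, 4), (r, 6), (u, 2), (z, 1)}.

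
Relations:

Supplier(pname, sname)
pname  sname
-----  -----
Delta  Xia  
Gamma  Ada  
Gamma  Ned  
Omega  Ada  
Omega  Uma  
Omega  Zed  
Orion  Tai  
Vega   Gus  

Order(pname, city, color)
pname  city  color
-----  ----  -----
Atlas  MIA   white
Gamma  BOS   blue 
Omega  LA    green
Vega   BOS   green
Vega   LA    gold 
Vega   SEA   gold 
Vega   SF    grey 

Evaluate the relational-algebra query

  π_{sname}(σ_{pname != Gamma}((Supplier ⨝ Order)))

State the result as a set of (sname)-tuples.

{Ada, Gus, Uma, Zed}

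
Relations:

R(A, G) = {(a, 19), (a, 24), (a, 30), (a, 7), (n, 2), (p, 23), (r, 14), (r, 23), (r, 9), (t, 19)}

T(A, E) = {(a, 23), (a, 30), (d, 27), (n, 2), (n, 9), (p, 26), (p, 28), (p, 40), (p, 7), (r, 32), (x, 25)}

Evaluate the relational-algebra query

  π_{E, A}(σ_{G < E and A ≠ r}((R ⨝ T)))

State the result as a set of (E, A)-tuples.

R ⋈ T (natural join on A): {(a, 19, 23), (a, 19, 30), (a, 24, 23), (a, 24, 30), (a, 30, 23), (a, 30, 30), (a, 7, 23), (a, 7, 30), (n, 2, 2), (n, 2, 9), (p, 23, 26), (p, 23, 28), (p, 23, 40), (p, 23, 7), (r, 14, 32), (r, 23, 32), (r, 9, 32)}
Apply σ_{G < E and A ≠ r}; surviving tuples: {(a, 19, 23), (a, 19, 30), (a, 24, 30), (a, 7, 23), (a, 7, 30), (n, 2, 9), (p, 23, 26), (p, 23, 28), (p, 23, 40)}
Projecting to E, A (3 duplicate(s) eliminated): {(23, a), (26, p), (28, p), (30, a), (40, p), (9, n)}

{(23, a), (26, p), (28, p), (30, a), (40, p), (9, n)}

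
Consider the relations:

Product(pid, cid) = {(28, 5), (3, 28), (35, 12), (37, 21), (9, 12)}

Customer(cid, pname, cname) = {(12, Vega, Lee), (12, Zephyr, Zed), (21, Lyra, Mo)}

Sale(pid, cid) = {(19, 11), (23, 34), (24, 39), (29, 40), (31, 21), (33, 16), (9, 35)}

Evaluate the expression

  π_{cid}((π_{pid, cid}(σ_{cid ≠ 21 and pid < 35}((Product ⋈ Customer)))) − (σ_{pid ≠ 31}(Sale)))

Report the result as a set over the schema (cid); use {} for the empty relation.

{12}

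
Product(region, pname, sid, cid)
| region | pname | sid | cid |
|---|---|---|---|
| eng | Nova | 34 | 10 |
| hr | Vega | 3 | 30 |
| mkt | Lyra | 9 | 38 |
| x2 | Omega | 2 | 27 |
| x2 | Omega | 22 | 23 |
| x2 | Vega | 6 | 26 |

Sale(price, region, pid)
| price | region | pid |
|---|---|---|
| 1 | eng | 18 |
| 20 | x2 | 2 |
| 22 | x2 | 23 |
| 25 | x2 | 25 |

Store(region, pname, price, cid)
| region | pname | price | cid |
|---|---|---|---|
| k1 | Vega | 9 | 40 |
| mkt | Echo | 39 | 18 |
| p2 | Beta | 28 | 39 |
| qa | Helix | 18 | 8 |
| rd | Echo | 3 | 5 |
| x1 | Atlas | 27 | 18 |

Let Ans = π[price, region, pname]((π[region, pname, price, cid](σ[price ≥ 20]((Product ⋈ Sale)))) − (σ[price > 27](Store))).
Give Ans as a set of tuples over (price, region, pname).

{(20, x2, Omega), (20, x2, Vega), (22, x2, Omega), (22, x2, Vega), (25, x2, Omega), (25, x2, Vega)}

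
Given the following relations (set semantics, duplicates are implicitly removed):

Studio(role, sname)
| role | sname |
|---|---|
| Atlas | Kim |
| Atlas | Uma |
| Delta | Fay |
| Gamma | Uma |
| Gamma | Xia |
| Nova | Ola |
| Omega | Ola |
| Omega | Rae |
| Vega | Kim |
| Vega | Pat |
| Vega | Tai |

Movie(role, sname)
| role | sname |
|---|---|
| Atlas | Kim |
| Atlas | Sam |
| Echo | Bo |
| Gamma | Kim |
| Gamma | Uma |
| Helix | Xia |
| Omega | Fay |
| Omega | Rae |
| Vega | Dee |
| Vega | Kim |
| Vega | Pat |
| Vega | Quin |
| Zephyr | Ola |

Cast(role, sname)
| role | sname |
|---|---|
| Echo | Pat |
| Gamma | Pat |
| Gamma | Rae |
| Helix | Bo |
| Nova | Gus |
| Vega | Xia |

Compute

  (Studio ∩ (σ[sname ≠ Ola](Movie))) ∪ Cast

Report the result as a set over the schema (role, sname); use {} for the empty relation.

{(Atlas, Kim), (Echo, Pat), (Gamma, Pat), (Gamma, Rae), (Gamma, Uma), (Helix, Bo), (Nova, Gus), (Omega, Rae), (Vega, Kim), (Vega, Pat), (Vega, Xia)}

Apply σ_{sname ≠ Ola}; surviving tuples: {(Atlas, Kim), (Atlas, Sam), (Echo, Bo), (Gamma, Kim), (Gamma, Uma), (Helix, Xia), (Omega, Fay), (Omega, Rae), (Vega, Dee), (Vega, Kim), (Vega, Pat), (Vega, Quin)}
Set intersection of the two operands is {(Atlas, Kim), (Gamma, Uma), (Omega, Rae), (Vega, Kim), (Vega, Pat)}.
Set union of the two operands is {(Atlas, Kim), (Echo, Pat), (Gamma, Pat), (Gamma, Rae), (Gamma, Uma), (Helix, Bo), (Nova, Gus), (Omega, Rae), (Vega, Kim), (Vega, Pat), (Vega, Xia)}.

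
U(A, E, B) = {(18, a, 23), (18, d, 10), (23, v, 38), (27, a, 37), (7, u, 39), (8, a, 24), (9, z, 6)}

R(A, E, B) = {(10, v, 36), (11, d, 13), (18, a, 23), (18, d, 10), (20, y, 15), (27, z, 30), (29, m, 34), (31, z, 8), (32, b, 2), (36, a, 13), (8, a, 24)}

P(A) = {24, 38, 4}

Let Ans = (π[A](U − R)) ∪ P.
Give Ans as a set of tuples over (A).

{23, 24, 27, 38, 4, 7, 9}

Set difference of the two operands is {(23, v, 38), (27, a, 37), (7, u, 39), (9, z, 6)}.
π[A]: project onto (A) → {23, 27, 7, 9}
Set union of the two operands is {23, 24, 27, 38, 4, 7, 9}.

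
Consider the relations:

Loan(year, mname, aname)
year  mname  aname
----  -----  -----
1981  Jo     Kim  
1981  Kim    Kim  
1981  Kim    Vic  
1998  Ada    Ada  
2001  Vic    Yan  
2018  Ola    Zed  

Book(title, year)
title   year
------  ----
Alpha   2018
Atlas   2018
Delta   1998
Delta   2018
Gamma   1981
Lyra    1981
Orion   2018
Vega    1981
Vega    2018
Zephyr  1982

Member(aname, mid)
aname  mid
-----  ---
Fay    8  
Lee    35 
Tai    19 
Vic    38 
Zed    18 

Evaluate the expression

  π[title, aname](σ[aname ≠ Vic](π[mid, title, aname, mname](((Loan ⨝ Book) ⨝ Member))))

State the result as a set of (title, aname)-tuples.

{(Alpha, Zed), (Atlas, Zed), (Delta, Zed), (Orion, Zed), (Vega, Zed)}

Loan ⋈ Book (natural join on year): {(1981, Jo, Kim, Gamma), (1981, Jo, Kim, Lyra), (1981, Jo, Kim, Vega), (1981, Kim, Kim, Gamma), (1981, Kim, Kim, Lyra), (1981, Kim, Kim, Vega), (1981, Kim, Vic, Gamma), (1981, Kim, Vic, Lyra), (1981, Kim, Vic, Vega), (1998, Ada, Ada, Delta), (2018, Ola, Zed, Alpha), (2018, Ola, Zed, Atlas), (2018, Ola, Zed, Delta), (2018, Ola, Zed, Orion), (2018, Ola, Zed, Vega)}
(Loan ⨝ Book) ⋈ Member (natural join on aname): {(1981, Kim, Vic, Gamma, 38), (1981, Kim, Vic, Lyra, 38), (1981, Kim, Vic, Vega, 38), (2018, Ola, Zed, Alpha, 18), (2018, Ola, Zed, Atlas, 18), (2018, Ola, Zed, Delta, 18), (2018, Ola, Zed, Orion, 18), (2018, Ola, Zed, Vega, 18)}
Keep only column(s) mid, title, aname, mname: {(18, Alpha, Zed, Ola), (18, Atlas, Zed, Ola), (18, Delta, Zed, Ola), (18, Orion, Zed, Ola), (18, Vega, Zed, Ola), (38, Gamma, Vic, Kim), (38, Lyra, Vic, Kim), (38, Vega, Vic, Kim)}
Filtering on aname ≠ Vic leaves {(18, Alpha, Zed, Ola), (18, Atlas, Zed, Ola), (18, Delta, Zed, Ola), (18, Orion, Zed, Ola), (18, Vega, Zed, Ola)}.
Keep only column(s) title, aname: {(Alpha, Zed), (Atlas, Zed), (Delta, Zed), (Orion, Zed), (Vega, Zed)}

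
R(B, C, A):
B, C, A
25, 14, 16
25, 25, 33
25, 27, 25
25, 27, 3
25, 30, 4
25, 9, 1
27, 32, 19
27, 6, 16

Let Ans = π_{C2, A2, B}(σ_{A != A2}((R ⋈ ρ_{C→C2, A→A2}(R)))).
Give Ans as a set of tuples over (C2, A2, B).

ρ[C→C2, A→A2]: schema becomes (B, C2, A2); tuples unchanged.
Natural join on B: {(25, 14, 16, 14, 16), (25, 14, 16, 25, 33), (25, 14, 16, 27, 25), (25, 14, 16, 27, 3), (25, 14, 16, 30, 4), (25, 14, 16, 9, 1), (25, 25, 33, 14, 16), (25, 25, 33, 25, 33), (25, 25, 33, 27, 25), (25, 25, 33, 27, 3), (25, 25, 33, 30, 4), (25, 25, 33, 9, 1), (25, 27, 25, 14, 16), (25, 27, 25, 25, 33), (25, 27, 25, 27, 25), (25, 27, 25, 27, 3), (25, 27, 25, 30, 4), (25, 27, 25, 9, 1), (25, 27, 3, 14, 16), (25, 27, 3, 25, 33), (25, 27, 3, 27, 25), (25, 27, 3, 27, 3), (25, 27, 3, 30, 4), (25, 27, 3, 9, 1), (25, 30, 4, 14, 16), (25, 30, 4, 25, 33), (25, 30, 4, 27, 25), (25, 30, 4, 27, 3), (25, 30, 4, 30, 4), (25, 30, 4, 9, 1), (25, 9, 1, 14, 16), (25, 9, 1, 25, 33), (25, 9, 1, 27, 25), (25, 9, 1, 27, 3), (25, 9, 1, 30, 4), (25, 9, 1, 9, 1), (27, 32, 19, 32, 19), (27, 32, 19, 6, 16), (27, 6, 16, 32, 19), (27, 6, 16, 6, 16)}
Filtering on A != A2 leaves {(25, 14, 16, 25, 33), (25, 14, 16, 27, 25), (25, 14, 16, 27, 3), (25, 14, 16, 30, 4), (25, 14, 16, 9, 1), (25, 25, 33, 14, 16), (25, 25, 33, 27, 25), (25, 25, 33, 27, 3), (25, 25, 33, 30, 4), (25, 25, 33, 9, 1), (25, 27, 25, 14, 16), (25, 27, 25, 25, 33), (25, 27, 25, 27, 3), (25, 27, 25, 30, 4), (25, 27, 25, 9, 1), (25, 27, 3, 14, 16), (25, 27, 3, 25, 33), (25, 27, 3, 27, 25), (25, 27, 3, 30, 4), (25, 27, 3, 9, 1), (25, 30, 4, 14, 16), (25, 30, 4, 25, 33), (25, 30, 4, 27, 25), (25, 30, 4, 27, 3), (25, 30, 4, 9, 1), (25, 9, 1, 14, 16), (25, 9, 1, 25, 33), (25, 9, 1, 27, 25), (25, 9, 1, 27, 3), (25, 9, 1, 30, 4), (27, 32, 19, 6, 16), (27, 6, 16, 32, 19)}.
Keep only column(s) C2, A2, B (24 duplicate(s) eliminated): {(14, 16, 25), (25, 33, 25), (27, 25, 25), (27, 3, 25), (30, 4, 25), (32, 19, 27), (6, 16, 27), (9, 1, 25)}

{(14, 16, 25), (25, 33, 25), (27, 25, 25), (27, 3, 25), (30, 4, 25), (32, 19, 27), (6, 16, 27), (9, 1, 25)}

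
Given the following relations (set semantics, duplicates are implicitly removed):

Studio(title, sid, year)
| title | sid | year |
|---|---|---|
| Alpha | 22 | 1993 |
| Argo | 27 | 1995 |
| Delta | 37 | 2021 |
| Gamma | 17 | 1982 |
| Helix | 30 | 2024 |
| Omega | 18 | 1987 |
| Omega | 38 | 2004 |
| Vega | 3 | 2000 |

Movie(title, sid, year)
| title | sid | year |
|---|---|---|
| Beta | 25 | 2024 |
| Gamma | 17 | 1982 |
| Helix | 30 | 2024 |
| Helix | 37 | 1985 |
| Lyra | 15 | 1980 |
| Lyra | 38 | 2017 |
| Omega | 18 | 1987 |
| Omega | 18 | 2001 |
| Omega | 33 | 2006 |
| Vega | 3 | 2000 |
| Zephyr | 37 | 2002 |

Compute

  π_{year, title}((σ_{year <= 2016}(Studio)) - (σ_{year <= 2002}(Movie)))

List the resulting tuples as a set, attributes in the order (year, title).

{(1993, Alpha), (1995, Argo), (2004, Omega)}

Selection year <= 2016: {(Alpha, 22, 1993), (Argo, 27, 1995), (Gamma, 17, 1982), (Omega, 18, 1987), (Omega, 38, 2004), (Vega, 3, 2000)}
Selection year <= 2002: {(Gamma, 17, 1982), (Helix, 37, 1985), (Lyra, 15, 1980), (Omega, 18, 1987), (Omega, 18, 2001), (Vega, 3, 2000), (Zephyr, 37, 2002)}
Difference: {(Alpha, 22, 1993), (Argo, 27, 1995), (Gamma, 17, 1982), (Omega, 18, 1987), (Omega, 38, 2004), (Vega, 3, 2000)} with {(Gamma, 17, 1982), (Helix, 37, 1985), (Lyra, 15, 1980), (Omega, 18, 1987), (Omega, 18, 2001), (Vega, 3, 2000), (Zephyr, 37, 2002)} → {(Alpha, 22, 1993), (Argo, 27, 1995), (Omega, 38, 2004)}
π_{year, title} gives {(1993, Alpha), (1995, Argo), (2004, Omega)}.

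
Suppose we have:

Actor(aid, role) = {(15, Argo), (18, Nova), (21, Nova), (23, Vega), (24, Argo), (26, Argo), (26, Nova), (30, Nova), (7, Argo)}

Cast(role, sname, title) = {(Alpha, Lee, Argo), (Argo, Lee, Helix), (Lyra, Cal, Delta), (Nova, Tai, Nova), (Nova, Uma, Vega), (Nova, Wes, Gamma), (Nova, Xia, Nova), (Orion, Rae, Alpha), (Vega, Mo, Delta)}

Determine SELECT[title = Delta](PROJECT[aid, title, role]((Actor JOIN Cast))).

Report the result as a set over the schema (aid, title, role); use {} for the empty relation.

Joining Actor and Cast on role yields {(15, Argo, Lee, Helix), (18, Nova, Tai, Nova), (18, Nova, Uma, Vega), (18, Nova, Wes, Gamma), (18, Nova, Xia, Nova), (21, Nova, Tai, Nova), (21, Nova, Uma, Vega), (21, Nova, Wes, Gamma), (21, Nova, Xia, Nova), (23, Vega, Mo, Delta), (24, Argo, Lee, Helix), (26, Argo, Lee, Helix), (26, Nova, Tai, Nova), (26, Nova, Uma, Vega), (26, Nova, Wes, Gamma), (26, Nova, Xia, Nova), (30, Nova, Tai, Nova), (30, Nova, Uma, Vega), (30, Nova, Wes, Gamma), (30, Nova, Xia, Nova), (7, Argo, Lee, Helix)}.
π[aid, title, role]: project onto (aid, title, role) (4 duplicate(s) eliminated) → {(15, Helix, Argo), (18, Gamma, Nova), (18, Nova, Nova), (18, Vega, Nova), (21, Gamma, Nova), (21, Nova, Nova), (21, Vega, Nova), (23, Delta, Vega), (24, Helix, Argo), (26, Gamma, Nova), (26, Helix, Argo), (26, Nova, Nova), (26, Vega, Nova), (30, Gamma, Nova), (30, Nova, Nova), (30, Vega, Nova), (7, Helix, Argo)}
Selection title = Delta: {(23, Delta, Vega)}

{(23, Delta, Vega)}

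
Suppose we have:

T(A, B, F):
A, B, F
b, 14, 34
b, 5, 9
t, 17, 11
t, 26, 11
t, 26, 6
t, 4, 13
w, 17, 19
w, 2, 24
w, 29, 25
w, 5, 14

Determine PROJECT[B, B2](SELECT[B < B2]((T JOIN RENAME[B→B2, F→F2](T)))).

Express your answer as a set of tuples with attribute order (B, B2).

{(17, 26), (17, 29), (2, 17), (2, 29), (2, 5), (4, 17), (4, 26), (5, 14), (5, 17), (5, 29)}

ρ[B→B2, F→F2]: schema becomes (A, B2, F2); tuples unchanged.
T ⋈ RENAME[B→B2, F→F2](T) (natural join on A): {(b, 14, 34, 14, 34), (b, 14, 34, 5, 9), (b, 5, 9, 14, 34), (b, 5, 9, 5, 9), (t, 17, 11, 17, 11), (t, 17, 11, 26, 11), (t, 17, 11, 26, 6), (t, 17, 11, 4, 13), (t, 26, 11, 17, 11), (t, 26, 11, 26, 11), (t, 26, 11, 26, 6), (t, 26, 11, 4, 13), (t, 26, 6, 17, 11), (t, 26, 6, 26, 11), (t, 26, 6, 26, 6), (t, 26, 6, 4, 13), (t, 4, 13, 17, 11), (t, 4, 13, 26, 11), (t, 4, 13, 26, 6), (t, 4, 13, 4, 13), (w, 17, 19, 17, 19), (w, 17, 19, 2, 24), (w, 17, 19, 29, 25), (w, 17, 19, 5, 14), (w, 2, 24, 17, 19), (w, 2, 24, 2, 24), (w, 2, 24, 29, 25), (w, 2, 24, 5, 14), (w, 29, 25, 17, 19), (w, 29, 25, 2, 24), (w, 29, 25, 29, 25), (w, 29, 25, 5, 14), (w, 5, 14, 17, 19), (w, 5, 14, 2, 24), (w, 5, 14, 29, 25), (w, 5, 14, 5, 14)}
Selection B < B2: {(b, 5, 9, 14, 34), (t, 17, 11, 26, 11), (t, 17, 11, 26, 6), (t, 4, 13, 17, 11), (t, 4, 13, 26, 11), (t, 4, 13, 26, 6), (w, 17, 19, 29, 25), (w, 2, 24, 17, 19), (w, 2, 24, 29, 25), (w, 2, 24, 5, 14), (w, 5, 14, 17, 19), (w, 5, 14, 29, 25)}
Keep only column(s) B, B2 (2 duplicate(s) eliminated): {(17, 26), (17, 29), (2, 17), (2, 29), (2, 5), (4, 17), (4, 26), (5, 14), (5, 17), (5, 29)}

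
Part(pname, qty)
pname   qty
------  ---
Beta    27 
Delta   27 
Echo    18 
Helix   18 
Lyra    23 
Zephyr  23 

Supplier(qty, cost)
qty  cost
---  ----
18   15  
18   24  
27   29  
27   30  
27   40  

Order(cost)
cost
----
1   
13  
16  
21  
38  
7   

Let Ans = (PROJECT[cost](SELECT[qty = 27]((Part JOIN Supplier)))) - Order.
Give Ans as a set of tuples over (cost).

{29, 30, 40}

Part ⋈ Supplier (natural join on qty): {(Beta, 27, 29), (Beta, 27, 30), (Beta, 27, 40), (Delta, 27, 29), (Delta, 27, 30), (Delta, 27, 40), (Echo, 18, 15), (Echo, 18, 24), (Helix, 18, 15), (Helix, 18, 24)}
Filtering on qty = 27 leaves {(Beta, 27, 29), (Beta, 27, 30), (Beta, 27, 40), (Delta, 27, 29), (Delta, 27, 30), (Delta, 27, 40)}.
π[cost]: project onto (cost) (3 duplicate(s) eliminated) → {29, 30, 40}
Difference: {29, 30, 40} with {1, 13, 16, 21, 38, 7} → {29, 30, 40}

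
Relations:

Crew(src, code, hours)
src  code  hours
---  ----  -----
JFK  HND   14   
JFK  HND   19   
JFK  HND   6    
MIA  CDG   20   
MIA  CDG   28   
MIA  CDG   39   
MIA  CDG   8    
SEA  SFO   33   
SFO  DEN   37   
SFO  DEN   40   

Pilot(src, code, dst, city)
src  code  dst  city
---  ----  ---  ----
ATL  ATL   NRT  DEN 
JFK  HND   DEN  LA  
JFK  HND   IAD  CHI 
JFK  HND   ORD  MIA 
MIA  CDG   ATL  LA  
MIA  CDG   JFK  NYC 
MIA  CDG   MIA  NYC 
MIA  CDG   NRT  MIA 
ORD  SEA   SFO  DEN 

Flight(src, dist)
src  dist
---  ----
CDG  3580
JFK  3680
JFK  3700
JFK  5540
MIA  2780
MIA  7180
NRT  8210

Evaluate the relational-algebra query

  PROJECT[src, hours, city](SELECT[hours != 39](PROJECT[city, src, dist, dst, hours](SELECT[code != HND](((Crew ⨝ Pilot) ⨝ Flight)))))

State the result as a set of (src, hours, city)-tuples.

{(MIA, 20, LA), (MIA, 20, MIA), (MIA, 20, NYC), (MIA, 28, LA), (MIA, 28, MIA), (MIA, 28, NYC), (MIA, 8, LA), (MIA, 8, MIA), (MIA, 8, NYC)}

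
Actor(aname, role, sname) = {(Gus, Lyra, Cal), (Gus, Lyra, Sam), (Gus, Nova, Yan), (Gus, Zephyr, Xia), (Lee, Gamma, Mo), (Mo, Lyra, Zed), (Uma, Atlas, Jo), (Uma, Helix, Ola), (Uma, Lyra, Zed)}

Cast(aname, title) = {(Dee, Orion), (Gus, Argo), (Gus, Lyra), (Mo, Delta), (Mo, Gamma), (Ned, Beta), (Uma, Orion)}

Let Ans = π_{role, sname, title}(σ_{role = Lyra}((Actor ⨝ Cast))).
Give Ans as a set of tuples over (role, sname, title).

Joining Actor and Cast on aname yields {(Gus, Lyra, Cal, Argo), (Gus, Lyra, Cal, Lyra), (Gus, Lyra, Sam, Argo), (Gus, Lyra, Sam, Lyra), (Gus, Nova, Yan, Argo), (Gus, Nova, Yan, Lyra), (Gus, Zephyr, Xia, Argo), (Gus, Zephyr, Xia, Lyra), (Mo, Lyra, Zed, Delta), (Mo, Lyra, Zed, Gamma), (Uma, Atlas, Jo, Orion), (Uma, Helix, Ola, Orion), (Uma, Lyra, Zed, Orion)}.
Apply σ_{role = Lyra}; surviving tuples: {(Gus, Lyra, Cal, Argo), (Gus, Lyra, Cal, Lyra), (Gus, Lyra, Sam, Argo), (Gus, Lyra, Sam, Lyra), (Mo, Lyra, Zed, Delta), (Mo, Lyra, Zed, Gamma), (Uma, Lyra, Zed, Orion)}
Keep only column(s) role, sname, title: {(Lyra, Cal, Argo), (Lyra, Cal, Lyra), (Lyra, Sam, Argo), (Lyra, Sam, Lyra), (Lyra, Zed, Delta), (Lyra, Zed, Gamma), (Lyra, Zed, Orion)}

{(Lyra, Cal, Argo), (Lyra, Cal, Lyra), (Lyra, Sam, Argo), (Lyra, Sam, Lyra), (Lyra, Zed, Delta), (Lyra, Zed, Gamma), (Lyra, Zed, Orion)}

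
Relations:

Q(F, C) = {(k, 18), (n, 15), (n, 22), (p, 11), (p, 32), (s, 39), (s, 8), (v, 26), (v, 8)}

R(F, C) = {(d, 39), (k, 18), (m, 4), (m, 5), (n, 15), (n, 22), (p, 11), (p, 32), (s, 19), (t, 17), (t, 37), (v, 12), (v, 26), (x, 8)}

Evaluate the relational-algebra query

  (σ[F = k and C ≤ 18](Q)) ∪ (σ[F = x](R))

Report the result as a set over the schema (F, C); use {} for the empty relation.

Apply σ_{F = k and C ≤ 18}; surviving tuples: {(k, 18)}
Apply σ_{F = x}; surviving tuples: {(x, 8)}
Set union of the two operands is {(k, 18), (x, 8)}.

{(k, 18), (x, 8)}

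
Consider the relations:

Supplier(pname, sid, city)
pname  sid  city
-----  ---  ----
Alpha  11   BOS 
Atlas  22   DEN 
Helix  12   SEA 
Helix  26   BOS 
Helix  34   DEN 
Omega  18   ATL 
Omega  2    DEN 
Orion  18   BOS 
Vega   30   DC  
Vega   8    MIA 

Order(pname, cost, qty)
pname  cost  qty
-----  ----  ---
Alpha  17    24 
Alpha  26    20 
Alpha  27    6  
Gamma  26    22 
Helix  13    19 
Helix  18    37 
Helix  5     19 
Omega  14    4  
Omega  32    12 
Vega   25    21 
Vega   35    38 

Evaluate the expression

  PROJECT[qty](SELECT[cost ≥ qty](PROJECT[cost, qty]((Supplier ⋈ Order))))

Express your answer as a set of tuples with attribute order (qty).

Joining Supplier and Order on pname yields {(Alpha, 11, BOS, 17, 24), (Alpha, 11, BOS, 26, 20), (Alpha, 11, BOS, 27, 6), (Helix, 12, SEA, 13, 19), (Helix, 12, SEA, 18, 37), (Helix, 12, SEA, 5, 19), (Helix, 26, BOS, 13, 19), (Helix, 26, BOS, 18, 37), (Helix, 26, BOS, 5, 19), (Helix, 34, DEN, 13, 19), (Helix, 34, DEN, 18, 37), (Helix, 34, DEN, 5, 19), (Omega, 18, ATL, 14, 4), (Omega, 18, ATL, 32, 12), (Omega, 2, DEN, 14, 4), (Omega, 2, DEN, 32, 12), (Vega, 30, DC, 25, 21), (Vega, 30, DC, 35, 38), (Vega, 8, MIA, 25, 21), (Vega, 8, MIA, 35, 38)}.
Keep only column(s) cost, qty (10 duplicate(s) eliminated): {(13, 19), (14, 4), (17, 24), (18, 37), (25, 21), (26, 20), (27, 6), (32, 12), (35, 38), (5, 19)}
σ[cost ≥ qty]: keep tuples satisfying cost ≥ qty → {(14, 4), (25, 21), (26, 20), (27, 6), (32, 12)}
Keep only column(s) qty: {12, 20, 21, 4, 6}

{12, 20, 21, 4, 6}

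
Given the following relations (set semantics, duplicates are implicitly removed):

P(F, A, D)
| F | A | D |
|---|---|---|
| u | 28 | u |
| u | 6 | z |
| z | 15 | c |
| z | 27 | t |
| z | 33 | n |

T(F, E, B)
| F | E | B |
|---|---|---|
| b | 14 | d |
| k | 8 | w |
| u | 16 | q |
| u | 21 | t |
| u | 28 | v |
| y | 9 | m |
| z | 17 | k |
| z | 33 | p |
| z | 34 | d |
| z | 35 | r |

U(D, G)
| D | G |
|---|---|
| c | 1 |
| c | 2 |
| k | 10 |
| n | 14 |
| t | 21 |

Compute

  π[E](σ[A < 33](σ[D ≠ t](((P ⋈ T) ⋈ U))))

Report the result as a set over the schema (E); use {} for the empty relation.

{17, 33, 34, 35}

Natural join on F: {(u, 28, u, 16, q), (u, 28, u, 21, t), (u, 28, u, 28, v), (u, 6, z, 16, q), (u, 6, z, 21, t), (u, 6, z, 28, v), (z, 15, c, 17, k), (z, 15, c, 33, p), (z, 15, c, 34, d), (z, 15, c, 35, r), (z, 27, t, 17, k), (z, 27, t, 33, p), (z, 27, t, 34, d), (z, 27, t, 35, r), (z, 33, n, 17, k), (z, 33, n, 33, p), (z, 33, n, 34, d), (z, 33, n, 35, r)}
Natural join on D: {(z, 15, c, 17, k, 1), (z, 15, c, 17, k, 2), (z, 15, c, 33, p, 1), (z, 15, c, 33, p, 2), (z, 15, c, 34, d, 1), (z, 15, c, 34, d, 2), (z, 15, c, 35, r, 1), (z, 15, c, 35, r, 2), (z, 27, t, 17, k, 21), (z, 27, t, 33, p, 21), (z, 27, t, 34, d, 21), (z, 27, t, 35, r, 21), (z, 33, n, 17, k, 14), (z, 33, n, 33, p, 14), (z, 33, n, 34, d, 14), (z, 33, n, 35, r, 14)}
σ[D ≠ t]: keep tuples satisfying D ≠ t → {(z, 15, c, 17, k, 1), (z, 15, c, 17, k, 2), (z, 15, c, 33, p, 1), (z, 15, c, 33, p, 2), (z, 15, c, 34, d, 1), (z, 15, c, 34, d, 2), (z, 15, c, 35, r, 1), (z, 15, c, 35, r, 2), (z, 33, n, 17, k, 14), (z, 33, n, 33, p, 14), (z, 33, n, 34, d, 14), (z, 33, n, 35, r, 14)}
σ[A < 33]: keep tuples satisfying A < 33 → {(z, 15, c, 17, k, 1), (z, 15, c, 17, k, 2), (z, 15, c, 33, p, 1), (z, 15, c, 33, p, 2), (z, 15, c, 34, d, 1), (z, 15, c, 34, d, 2), (z, 15, c, 35, r, 1), (z, 15, c, 35, r, 2)}
π[E]: project onto (E) (4 duplicate(s) eliminated) → {17, 33, 34, 35}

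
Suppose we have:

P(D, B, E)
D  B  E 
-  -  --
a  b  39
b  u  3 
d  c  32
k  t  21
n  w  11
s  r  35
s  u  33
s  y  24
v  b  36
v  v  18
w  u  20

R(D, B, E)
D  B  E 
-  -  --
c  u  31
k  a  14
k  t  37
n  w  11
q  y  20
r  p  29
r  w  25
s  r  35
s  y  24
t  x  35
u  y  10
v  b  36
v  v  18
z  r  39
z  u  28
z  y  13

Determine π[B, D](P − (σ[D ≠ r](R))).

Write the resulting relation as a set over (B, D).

{(b, a), (c, d), (t, k), (u, b), (u, s), (u, w)}

Selection D ≠ r: {(c, u, 31), (k, a, 14), (k, t, 37), (n, w, 11), (q, y, 20), (s, r, 35), (s, y, 24), (t, x, 35), (u, y, 10), (v, b, 36), (v, v, 18), (z, r, 39), (z, u, 28), (z, y, 13)}
Taking the difference: {(a, b, 39), (b, u, 3), (d, c, 32), (k, t, 21), (s, u, 33), (w, u, 20)}
Keep only column(s) B, D: {(b, a), (c, d), (t, k), (u, b), (u, s), (u, w)}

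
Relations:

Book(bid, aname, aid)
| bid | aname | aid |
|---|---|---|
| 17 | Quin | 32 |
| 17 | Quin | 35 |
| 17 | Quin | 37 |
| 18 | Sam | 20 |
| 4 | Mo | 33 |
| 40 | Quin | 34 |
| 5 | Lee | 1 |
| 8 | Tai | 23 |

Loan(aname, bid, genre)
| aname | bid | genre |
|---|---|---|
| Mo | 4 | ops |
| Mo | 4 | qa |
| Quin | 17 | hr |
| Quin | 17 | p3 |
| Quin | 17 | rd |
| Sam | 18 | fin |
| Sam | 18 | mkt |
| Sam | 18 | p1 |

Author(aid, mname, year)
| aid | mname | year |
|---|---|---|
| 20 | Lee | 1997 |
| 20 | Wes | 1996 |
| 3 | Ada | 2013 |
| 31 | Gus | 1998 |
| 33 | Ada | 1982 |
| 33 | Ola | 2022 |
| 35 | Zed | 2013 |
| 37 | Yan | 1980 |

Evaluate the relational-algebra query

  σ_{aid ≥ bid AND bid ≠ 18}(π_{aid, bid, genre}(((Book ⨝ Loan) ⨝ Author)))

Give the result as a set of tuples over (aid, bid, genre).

{(33, 4, ops), (33, 4, qa), (35, 17, hr), (35, 17, p3), (35, 17, rd), (37, 17, hr), (37, 17, p3), (37, 17, rd)}

Joining Book and Loan on bid, aname yields {(17, Quin, 32, hr), (17, Quin, 32, p3), (17, Quin, 32, rd), (17, Quin, 35, hr), (17, Quin, 35, p3), (17, Quin, 35, rd), (17, Quin, 37, hr), (17, Quin, 37, p3), (17, Quin, 37, rd), (18, Sam, 20, fin), (18, Sam, 20, mkt), (18, Sam, 20, p1), (4, Mo, 33, ops), (4, Mo, 33, qa)}.
Joining (Book ⨝ Loan) and Author on aid yields {(17, Quin, 35, hr, Zed, 2013), (17, Quin, 35, p3, Zed, 2013), (17, Quin, 35, rd, Zed, 2013), (17, Quin, 37, hr, Yan, 1980), (17, Quin, 37, p3, Yan, 1980), (17, Quin, 37, rd, Yan, 1980), (18, Sam, 20, fin, Lee, 1997), (18, Sam, 20, fin, Wes, 1996), (18, Sam, 20, mkt, Lee, 1997), (18, Sam, 20, mkt, Wes, 1996), (18, Sam, 20, p1, Lee, 1997), (18, Sam, 20, p1, Wes, 1996), (4, Mo, 33, ops, Ada, 1982), (4, Mo, 33, ops, Ola, 2022), (4, Mo, 33, qa, Ada, 1982), (4, Mo, 33, qa, Ola, 2022)}.
π_{aid, bid, genre} gives {(20, 18, fin), (20, 18, mkt), (20, 18, p1), (33, 4, ops), (33, 4, qa), (35, 17, hr), (35, 17, p3), (35, 17, rd), (37, 17, hr), (37, 17, p3), (37, 17, rd)} (5 duplicate(s) eliminated).
Selection aid ≥ bid AND bid ≠ 18: {(33, 4, ops), (33, 4, qa), (35, 17, hr), (35, 17, p3), (35, 17, rd), (37, 17, hr), (37, 17, p3), (37, 17, rd)}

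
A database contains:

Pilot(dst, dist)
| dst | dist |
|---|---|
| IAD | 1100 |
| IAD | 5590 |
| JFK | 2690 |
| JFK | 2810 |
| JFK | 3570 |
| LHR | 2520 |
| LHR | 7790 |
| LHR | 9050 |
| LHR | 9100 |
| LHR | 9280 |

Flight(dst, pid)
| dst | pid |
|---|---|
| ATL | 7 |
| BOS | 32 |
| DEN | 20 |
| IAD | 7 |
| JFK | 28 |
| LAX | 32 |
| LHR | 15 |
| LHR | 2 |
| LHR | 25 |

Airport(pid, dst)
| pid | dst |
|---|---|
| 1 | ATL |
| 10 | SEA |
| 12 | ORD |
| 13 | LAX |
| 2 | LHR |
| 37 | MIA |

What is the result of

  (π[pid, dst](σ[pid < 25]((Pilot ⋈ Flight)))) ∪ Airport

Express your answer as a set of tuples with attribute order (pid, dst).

Joining Pilot and Flight on dst yields {(IAD, 1100, 7), (IAD, 5590, 7), (JFK, 2690, 28), (JFK, 2810, 28), (JFK, 3570, 28), (LHR, 2520, 15), (LHR, 2520, 2), (LHR, 2520, 25), (LHR, 7790, 15), (LHR, 7790, 2), (LHR, 7790, 25), (LHR, 9050, 15), (LHR, 9050, 2), (LHR, 9050, 25), (LHR, 9100, 15), (LHR, 9100, 2), (LHR, 9100, 25), (LHR, 9280, 15), (LHR, 9280, 2), (LHR, 9280, 25)}.
Apply σ_{pid < 25}; surviving tuples: {(IAD, 1100, 7), (IAD, 5590, 7), (LHR, 2520, 15), (LHR, 2520, 2), (LHR, 7790, 15), (LHR, 7790, 2), (LHR, 9050, 15), (LHR, 9050, 2), (LHR, 9100, 15), (LHR, 9100, 2), (LHR, 9280, 15), (LHR, 9280, 2)}
π_{pid, dst} gives {(15, LHR), (2, LHR), (7, IAD)} (9 duplicate(s) eliminated).
Set union of the two operands is {(1, ATL), (10, SEA), (12, ORD), (13, LAX), (15, LHR), (2, LHR), (37, MIA), (7, IAD)}.

{(1, ATL), (10, SEA), (12, ORD), (13, LAX), (15, LHR), (2, LHR), (37, MIA), (7, IAD)}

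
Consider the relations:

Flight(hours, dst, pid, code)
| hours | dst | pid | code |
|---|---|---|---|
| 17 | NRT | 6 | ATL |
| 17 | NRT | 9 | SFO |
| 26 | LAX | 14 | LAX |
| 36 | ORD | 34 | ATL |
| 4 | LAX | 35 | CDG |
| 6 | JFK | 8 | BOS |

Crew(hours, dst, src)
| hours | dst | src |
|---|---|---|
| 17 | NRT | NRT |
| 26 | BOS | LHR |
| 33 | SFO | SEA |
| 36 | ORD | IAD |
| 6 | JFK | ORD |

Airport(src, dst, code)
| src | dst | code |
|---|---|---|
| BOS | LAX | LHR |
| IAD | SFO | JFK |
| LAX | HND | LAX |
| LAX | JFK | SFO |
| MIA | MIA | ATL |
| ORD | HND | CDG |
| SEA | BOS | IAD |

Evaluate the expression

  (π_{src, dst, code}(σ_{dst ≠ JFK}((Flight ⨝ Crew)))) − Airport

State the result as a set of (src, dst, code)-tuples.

Flight ⋈ Crew (natural join on hours, dst): {(17, NRT, 6, ATL, NRT), (17, NRT, 9, SFO, NRT), (36, ORD, 34, ATL, IAD), (6, JFK, 8, BOS, ORD)}
Selection dst ≠ JFK: {(17, NRT, 6, ATL, NRT), (17, NRT, 9, SFO, NRT), (36, ORD, 34, ATL, IAD)}
π_{src, dst, code} gives {(IAD, ORD, ATL), (NRT, NRT, ATL), (NRT, NRT, SFO)}.
Difference: {(IAD, ORD, ATL), (NRT, NRT, ATL), (NRT, NRT, SFO)} with {(BOS, LAX, LHR), (IAD, SFO, JFK), (LAX, HND, LAX), (LAX, JFK, SFO), (MIA, MIA, ATL), (ORD, HND, CDG), (SEA, BOS, IAD)} → {(IAD, ORD, ATL), (NRT, NRT, ATL), (NRT, NRT, SFO)}

{(IAD, ORD, ATL), (NRT, NRT, ATL), (NRT, NRT, SFO)}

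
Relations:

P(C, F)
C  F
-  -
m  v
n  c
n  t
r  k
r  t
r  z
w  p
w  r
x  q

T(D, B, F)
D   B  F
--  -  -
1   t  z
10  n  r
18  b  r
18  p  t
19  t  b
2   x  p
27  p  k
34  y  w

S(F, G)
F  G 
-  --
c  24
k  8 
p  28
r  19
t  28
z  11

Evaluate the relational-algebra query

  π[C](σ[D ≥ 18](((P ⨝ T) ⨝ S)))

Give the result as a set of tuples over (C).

{n, r, w}

P ⋈ T (natural join on F): {(n, t, 18, p), (r, k, 27, p), (r, t, 18, p), (r, z, 1, t), (w, p, 2, x), (w, r, 10, n), (w, r, 18, b)}
(P ⨝ T) ⋈ S (natural join on F): {(n, t, 18, p, 28), (r, k, 27, p, 8), (r, t, 18, p, 28), (r, z, 1, t, 11), (w, p, 2, x, 28), (w, r, 10, n, 19), (w, r, 18, b, 19)}
Selection D ≥ 18: {(n, t, 18, p, 28), (r, k, 27, p, 8), (r, t, 18, p, 28), (w, r, 18, b, 19)}
π[C]: project onto (C) (1 duplicate(s) eliminated) → {n, r, w}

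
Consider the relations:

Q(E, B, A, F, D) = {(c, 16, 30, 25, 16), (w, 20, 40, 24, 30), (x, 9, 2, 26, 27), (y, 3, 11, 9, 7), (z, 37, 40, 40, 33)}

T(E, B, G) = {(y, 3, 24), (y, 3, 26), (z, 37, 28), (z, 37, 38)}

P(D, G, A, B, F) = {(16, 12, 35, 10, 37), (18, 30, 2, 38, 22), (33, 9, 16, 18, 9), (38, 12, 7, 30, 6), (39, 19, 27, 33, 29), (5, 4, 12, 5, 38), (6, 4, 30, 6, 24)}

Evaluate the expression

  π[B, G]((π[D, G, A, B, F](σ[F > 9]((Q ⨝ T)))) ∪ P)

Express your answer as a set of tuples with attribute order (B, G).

Joining Q and T on E, B yields {(y, 3, 11, 9, 7, 24), (y, 3, 11, 9, 7, 26), (z, 37, 40, 40, 33, 28), (z, 37, 40, 40, 33, 38)}.
Selection F > 9: {(z, 37, 40, 40, 33, 28), (z, 37, 40, 40, 33, 38)}
π_{D, G, A, B, F} gives {(33, 28, 40, 37, 40), (33, 38, 40, 37, 40)}.
Union: {(33, 28, 40, 37, 40), (33, 38, 40, 37, 40)} with {(16, 12, 35, 10, 37), (18, 30, 2, 38, 22), (33, 9, 16, 18, 9), (38, 12, 7, 30, 6), (39, 19, 27, 33, 29), (5, 4, 12, 5, 38), (6, 4, 30, 6, 24)} → {(16, 12, 35, 10, 37), (18, 30, 2, 38, 22), (33, 28, 40, 37, 40), (33, 38, 40, 37, 40), (33, 9, 16, 18, 9), (38, 12, 7, 30, 6), (39, 19, 27, 33, 29), (5, 4, 12, 5, 38), (6, 4, 30, 6, 24)}
π_{B, G} gives {(10, 12), (18, 9), (30, 12), (33, 19), (37, 28), (37, 38), (38, 30), (5, 4), (6, 4)}.

{(10, 12), (18, 9), (30, 12), (33, 19), (37, 28), (37, 38), (38, 30), (5, 4), (6, 4)}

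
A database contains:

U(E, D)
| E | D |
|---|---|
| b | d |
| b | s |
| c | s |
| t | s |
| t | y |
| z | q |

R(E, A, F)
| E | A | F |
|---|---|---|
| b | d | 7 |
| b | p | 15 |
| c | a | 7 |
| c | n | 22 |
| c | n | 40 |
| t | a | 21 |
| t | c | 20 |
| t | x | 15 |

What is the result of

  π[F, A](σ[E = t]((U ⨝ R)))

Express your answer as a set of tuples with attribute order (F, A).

{(15, x), (20, c), (21, a)}

Joining U and R on E yields {(b, d, d, 7), (b, d, p, 15), (b, s, d, 7), (b, s, p, 15), (c, s, a, 7), (c, s, n, 22), (c, s, n, 40), (t, s, a, 21), (t, s, c, 20), (t, s, x, 15), (t, y, a, 21), (t, y, c, 20), (t, y, x, 15)}.
σ[E = t]: keep tuples satisfying E = t → {(t, s, a, 21), (t, s, c, 20), (t, s, x, 15), (t, y, a, 21), (t, y, c, 20), (t, y, x, 15)}
π[F, A]: project onto (F, A) (3 duplicate(s) eliminated) → {(15, x), (20, c), (21, a)}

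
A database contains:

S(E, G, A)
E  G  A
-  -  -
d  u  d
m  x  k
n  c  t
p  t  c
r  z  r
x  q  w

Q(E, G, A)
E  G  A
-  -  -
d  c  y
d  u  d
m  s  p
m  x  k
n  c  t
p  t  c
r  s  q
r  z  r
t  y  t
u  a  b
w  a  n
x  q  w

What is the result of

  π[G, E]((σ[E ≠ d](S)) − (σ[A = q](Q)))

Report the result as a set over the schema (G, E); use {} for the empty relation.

Apply σ_{E ≠ d}; surviving tuples: {(m, x, k), (n, c, t), (p, t, c), (r, z, r), (x, q, w)}
Apply σ_{A = q}; surviving tuples: {(r, s, q)}
Difference: {(m, x, k), (n, c, t), (p, t, c), (r, z, r), (x, q, w)} with {(r, s, q)} → {(m, x, k), (n, c, t), (p, t, c), (r, z, r), (x, q, w)}
Projecting to G, E: {(c, n), (q, x), (t, p), (x, m), (z, r)}

{(c, n), (q, x), (t, p), (x, m), (z, r)}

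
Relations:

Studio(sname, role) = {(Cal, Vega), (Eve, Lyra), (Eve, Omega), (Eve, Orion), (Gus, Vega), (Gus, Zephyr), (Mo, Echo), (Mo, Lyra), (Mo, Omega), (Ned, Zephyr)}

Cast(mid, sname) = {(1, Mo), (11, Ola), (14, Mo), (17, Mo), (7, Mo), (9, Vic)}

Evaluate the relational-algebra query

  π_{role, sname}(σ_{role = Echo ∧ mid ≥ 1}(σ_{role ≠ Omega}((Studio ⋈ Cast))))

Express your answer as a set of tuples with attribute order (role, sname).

{(Echo, Mo)}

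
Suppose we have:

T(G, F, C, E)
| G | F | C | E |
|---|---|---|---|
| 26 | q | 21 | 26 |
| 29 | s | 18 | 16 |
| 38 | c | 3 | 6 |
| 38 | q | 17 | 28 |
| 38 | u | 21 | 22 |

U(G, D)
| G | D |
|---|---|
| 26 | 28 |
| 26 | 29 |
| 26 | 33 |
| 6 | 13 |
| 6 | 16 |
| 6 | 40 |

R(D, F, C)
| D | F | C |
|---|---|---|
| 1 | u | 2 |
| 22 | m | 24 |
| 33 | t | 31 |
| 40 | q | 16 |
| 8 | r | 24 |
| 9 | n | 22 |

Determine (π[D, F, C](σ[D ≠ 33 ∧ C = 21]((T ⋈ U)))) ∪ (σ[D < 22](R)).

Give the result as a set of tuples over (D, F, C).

{(1, u, 2), (28, q, 21), (29, q, 21), (8, r, 24), (9, n, 22)}

Joining T and U on G yields {(26, q, 21, 26, 28), (26, q, 21, 26, 29), (26, q, 21, 26, 33)}.
Selection D ≠ 33 ∧ C = 21: {(26, q, 21, 26, 28), (26, q, 21, 26, 29)}
π[D, F, C]: project onto (D, F, C) → {(28, q, 21), (29, q, 21)}
Selection D < 22: {(1, u, 2), (8, r, 24), (9, n, 22)}
Union: {(28, q, 21), (29, q, 21)} with {(1, u, 2), (8, r, 24), (9, n, 22)} → {(1, u, 2), (28, q, 21), (29, q, 21), (8, r, 24), (9, n, 22)}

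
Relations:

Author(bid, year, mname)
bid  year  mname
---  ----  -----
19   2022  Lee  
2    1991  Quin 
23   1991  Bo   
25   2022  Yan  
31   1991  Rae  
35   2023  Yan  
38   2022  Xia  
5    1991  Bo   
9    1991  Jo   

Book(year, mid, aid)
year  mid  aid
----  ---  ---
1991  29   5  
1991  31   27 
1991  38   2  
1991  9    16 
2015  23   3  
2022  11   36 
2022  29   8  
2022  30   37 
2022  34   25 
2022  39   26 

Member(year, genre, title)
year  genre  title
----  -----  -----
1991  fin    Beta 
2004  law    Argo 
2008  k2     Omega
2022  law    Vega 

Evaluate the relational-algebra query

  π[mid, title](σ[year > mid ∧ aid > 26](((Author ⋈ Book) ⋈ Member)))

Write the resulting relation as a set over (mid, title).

Author ⋈ Book (natural join on year): {(19, 2022, Lee, 11, 36), (19, 2022, Lee, 29, 8), (19, 2022, Lee, 30, 37), (19, 2022, Lee, 34, 25), (19, 2022, Lee, 39, 26), (2, 1991, Quin, 29, 5), (2, 1991, Quin, 31, 27), (2, 1991, Quin, 38, 2), (2, 1991, Quin, 9, 16), (23, 1991, Bo, 29, 5), (23, 1991, Bo, 31, 27), (23, 1991, Bo, 38, 2), (23, 1991, Bo, 9, 16), (25, 2022, Yan, 11, 36), (25, 2022, Yan, 29, 8), (25, 2022, Yan, 30, 37), (25, 2022, Yan, 34, 25), (25, 2022, Yan, 39, 26), (31, 1991, Rae, 29, 5), (31, 1991, Rae, 31, 27), (31, 1991, Rae, 38, 2), (31, 1991, Rae, 9, 16), (38, 2022, Xia, 11, 36), (38, 2022, Xia, 29, 8), (38, 2022, Xia, 30, 37), (38, 2022, Xia, 34, 25), (38, 2022, Xia, 39, 26), (5, 1991, Bo, 29, 5), (5, 1991, Bo, 31, 27), (5, 1991, Bo, 38, 2), (5, 1991, Bo, 9, 16), (9, 1991, Jo, 29, 5), (9, 1991, Jo, 31, 27), (9, 1991, Jo, 38, 2), (9, 1991, Jo, 9, 16)}
(Author ⋈ Book) ⋈ Member (natural join on year): {(19, 2022, Lee, 11, 36, law, Vega), (19, 2022, Lee, 29, 8, law, Vega), (19, 2022, Lee, 30, 37, law, Vega), (19, 2022, Lee, 34, 25, law, Vega), (19, 2022, Lee, 39, 26, law, Vega), (2, 1991, Quin, 29, 5, fin, Beta), (2, 1991, Quin, 31, 27, fin, Beta), (2, 1991, Quin, 38, 2, fin, Beta), (2, 1991, Quin, 9, 16, fin, Beta), (23, 1991, Bo, 29, 5, fin, Beta), (23, 1991, Bo, 31, 27, fin, Beta), (23, 1991, Bo, 38, 2, fin, Beta), (23, 1991, Bo, 9, 16, fin, Beta), (25, 2022, Yan, 11, 36, law, Vega), (25, 2022, Yan, 29, 8, law, Vega), (25, 2022, Yan, 30, 37, law, Vega), (25, 2022, Yan, 34, 25, law, Vega), (25, 2022, Yan, 39, 26, law, Vega), (31, 1991, Rae, 29, 5, fin, Beta), (31, 1991, Rae, 31, 27, fin, Beta), (31, 1991, Rae, 38, 2, fin, Beta), (31, 1991, Rae, 9, 16, fin, Beta), (38, 2022, Xia, 11, 36, law, Vega), (38, 2022, Xia, 29, 8, law, Vega), (38, 2022, Xia, 30, 37, law, Vega), (38, 2022, Xia, 34, 25, law, Vega), (38, 2022, Xia, 39, 26, law, Vega), (5, 1991, Bo, 29, 5, fin, Beta), (5, 1991, Bo, 31, 27, fin, Beta), (5, 1991, Bo, 38, 2, fin, Beta), (5, 1991, Bo, 9, 16, fin, Beta), (9, 1991, Jo, 29, 5, fin, Beta), (9, 1991, Jo, 31, 27, fin, Beta), (9, 1991, Jo, 38, 2, fin, Beta), (9, 1991, Jo, 9, 16, fin, Beta)}
Filtering on year > mid ∧ aid > 26 leaves {(19, 2022, Lee, 11, 36, law, Vega), (19, 2022, Lee, 30, 37, law, Vega), (2, 1991, Quin, 31, 27, fin, Beta), (23, 1991, Bo, 31, 27, fin, Beta), (25, 2022, Yan, 11, 36, law, Vega), (25, 2022, Yan, 30, 37, law, Vega), (31, 1991, Rae, 31, 27, fin, Beta), (38, 2022, Xia, 11, 36, law, Vega), (38, 2022, Xia, 30, 37, law, Vega), (5, 1991, Bo, 31, 27, fin, Beta), (9, 1991, Jo, 31, 27, fin, Beta)}.
π_{mid, title} gives {(11, Vega), (30, Vega), (31, Beta)} (8 duplicate(s) eliminated).

{(11, Vega), (30, Vega), (31, Beta)}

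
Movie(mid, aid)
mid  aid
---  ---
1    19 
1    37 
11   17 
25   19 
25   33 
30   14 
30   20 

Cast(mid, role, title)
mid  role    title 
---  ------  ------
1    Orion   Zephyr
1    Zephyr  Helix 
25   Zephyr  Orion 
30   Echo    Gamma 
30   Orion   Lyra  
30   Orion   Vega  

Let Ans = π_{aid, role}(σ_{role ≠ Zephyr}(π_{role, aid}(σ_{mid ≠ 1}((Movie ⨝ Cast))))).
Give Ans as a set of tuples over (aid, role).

{(14, Echo), (14, Orion), (20, Echo), (20, Orion)}

Natural join on mid: {(1, 19, Orion, Zephyr), (1, 19, Zephyr, Helix), (1, 37, Orion, Zephyr), (1, 37, Zephyr, Helix), (25, 19, Zephyr, Orion), (25, 33, Zephyr, Orion), (30, 14, Echo, Gamma), (30, 14, Orion, Lyra), (30, 14, Orion, Vega), (30, 20, Echo, Gamma), (30, 20, Orion, Lyra), (30, 20, Orion, Vega)}
σ[mid ≠ 1]: keep tuples satisfying mid ≠ 1 → {(25, 19, Zephyr, Orion), (25, 33, Zephyr, Orion), (30, 14, Echo, Gamma), (30, 14, Orion, Lyra), (30, 14, Orion, Vega), (30, 20, Echo, Gamma), (30, 20, Orion, Lyra), (30, 20, Orion, Vega)}
Projecting to role, aid (2 duplicate(s) eliminated): {(Echo, 14), (Echo, 20), (Orion, 14), (Orion, 20), (Zephyr, 19), (Zephyr, 33)}
σ[role ≠ Zephyr]: keep tuples satisfying role ≠ Zephyr → {(Echo, 14), (Echo, 20), (Orion, 14), (Orion, 20)}
Projecting to aid, role: {(14, Echo), (14, Orion), (20, Echo), (20, Orion)}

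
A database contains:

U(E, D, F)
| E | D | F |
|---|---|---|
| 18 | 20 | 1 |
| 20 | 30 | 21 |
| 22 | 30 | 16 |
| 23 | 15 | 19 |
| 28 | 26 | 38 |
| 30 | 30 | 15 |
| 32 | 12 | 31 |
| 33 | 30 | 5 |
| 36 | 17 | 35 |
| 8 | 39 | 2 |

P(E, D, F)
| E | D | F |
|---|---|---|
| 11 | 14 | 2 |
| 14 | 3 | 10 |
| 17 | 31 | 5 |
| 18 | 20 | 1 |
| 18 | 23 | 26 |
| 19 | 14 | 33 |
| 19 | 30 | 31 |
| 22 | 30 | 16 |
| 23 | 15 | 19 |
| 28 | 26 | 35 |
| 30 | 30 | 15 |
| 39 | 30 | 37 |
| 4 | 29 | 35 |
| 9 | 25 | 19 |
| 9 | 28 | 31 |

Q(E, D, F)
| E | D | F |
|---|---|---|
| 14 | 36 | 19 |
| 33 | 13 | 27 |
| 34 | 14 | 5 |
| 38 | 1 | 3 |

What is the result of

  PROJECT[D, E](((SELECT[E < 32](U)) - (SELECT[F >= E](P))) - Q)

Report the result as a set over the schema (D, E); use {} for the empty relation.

{(15, 23), (20, 18), (26, 28), (30, 20), (30, 22), (30, 30), (39, 8)}

σ[E < 32]: keep tuples satisfying E < 32 → {(18, 20, 1), (20, 30, 21), (22, 30, 16), (23, 15, 19), (28, 26, 38), (30, 30, 15), (8, 39, 2)}
σ[F >= E]: keep tuples satisfying F >= E → {(18, 23, 26), (19, 14, 33), (19, 30, 31), (28, 26, 35), (4, 29, 35), (9, 25, 19), (9, 28, 31)}
Taking the difference: {(18, 20, 1), (20, 30, 21), (22, 30, 16), (23, 15, 19), (28, 26, 38), (30, 30, 15), (8, 39, 2)}
Taking the difference: {(18, 20, 1), (20, 30, 21), (22, 30, 16), (23, 15, 19), (28, 26, 38), (30, 30, 15), (8, 39, 2)}
π[D, E]: project onto (D, E) → {(15, 23), (20, 18), (26, 28), (30, 20), (30, 22), (30, 30), (39, 8)}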